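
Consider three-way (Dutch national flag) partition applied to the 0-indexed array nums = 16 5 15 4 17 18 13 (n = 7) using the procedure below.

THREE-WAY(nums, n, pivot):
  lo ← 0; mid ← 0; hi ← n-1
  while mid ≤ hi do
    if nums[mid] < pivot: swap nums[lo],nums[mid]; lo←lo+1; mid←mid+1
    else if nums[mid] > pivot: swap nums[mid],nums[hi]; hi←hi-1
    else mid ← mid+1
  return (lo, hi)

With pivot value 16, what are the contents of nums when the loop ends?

pivot = 16; lo=0, mid=0, hi=6
nums[mid]=16=16: mid=1
nums[mid]=5<16: swap nums[0],nums[1]; lo=1,mid=2 → 5 16 15 4 17 18 13
nums[mid]=15<16: swap nums[1],nums[2]; lo=2,mid=3 → 5 15 16 4 17 18 13
nums[mid]=4<16: swap nums[2],nums[3]; lo=3,mid=4 → 5 15 4 16 17 18 13
nums[mid]=17>16: swap nums[4],nums[6]; hi=5 → 5 15 4 16 13 18 17
nums[mid]=13<16: swap nums[3],nums[4]; lo=4,mid=5 → 5 15 4 13 16 18 17
nums[mid]=18>16: swap nums[5],nums[5]; hi=4 → 5 15 4 13 16 18 17
end: lo=4, hi=4; nums = 5 15 4 13 16 18 17

5 15 4 13 16 18 17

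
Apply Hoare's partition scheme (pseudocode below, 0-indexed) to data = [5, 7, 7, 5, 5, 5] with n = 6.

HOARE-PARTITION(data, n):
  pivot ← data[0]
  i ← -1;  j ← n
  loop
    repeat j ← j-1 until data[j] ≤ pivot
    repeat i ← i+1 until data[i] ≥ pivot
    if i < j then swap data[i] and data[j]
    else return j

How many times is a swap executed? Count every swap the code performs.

pivot=5
j stops at 5 (5), i stops at 0 (5); swap ⇒ [5, 7, 7, 5, 5, 5]
j stops at 4 (5), i stops at 1 (7); swap ⇒ [5, 5, 7, 5, 7, 5]
j stops at 3 (5), i stops at 2 (7); swap ⇒ [5, 5, 5, 7, 7, 5]
j stops at 2, i stops at 3; i≥j ⇒ return 2. data=[5, 5, 5, 7, 7, 5]

3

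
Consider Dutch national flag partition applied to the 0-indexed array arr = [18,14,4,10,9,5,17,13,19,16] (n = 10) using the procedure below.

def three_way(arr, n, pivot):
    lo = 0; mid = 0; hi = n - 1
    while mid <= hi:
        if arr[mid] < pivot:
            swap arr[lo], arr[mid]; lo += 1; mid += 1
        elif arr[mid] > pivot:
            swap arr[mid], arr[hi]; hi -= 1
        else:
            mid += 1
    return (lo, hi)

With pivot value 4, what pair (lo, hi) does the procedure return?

(0, 0)

pivot = 4; lo=0, mid=0, hi=9
arr[mid]=18>4: swap arr[0],arr[9]; hi=8 → [16,14,4,10,9,5,17,13,19,18]
arr[mid]=16>4: swap arr[0],arr[8]; hi=7 → [19,14,4,10,9,5,17,13,16,18]
arr[mid]=19>4: swap arr[0],arr[7]; hi=6 → [13,14,4,10,9,5,17,19,16,18]
arr[mid]=13>4: swap arr[0],arr[6]; hi=5 → [17,14,4,10,9,5,13,19,16,18]
arr[mid]=17>4: swap arr[0],arr[5]; hi=4 → [5,14,4,10,9,17,13,19,16,18]
arr[mid]=5>4: swap arr[0],arr[4]; hi=3 → [9,14,4,10,5,17,13,19,16,18]
arr[mid]=9>4: swap arr[0],arr[3]; hi=2 → [10,14,4,9,5,17,13,19,16,18]
arr[mid]=10>4: swap arr[0],arr[2]; hi=1 → [4,14,10,9,5,17,13,19,16,18]
arr[mid]=4=4: mid=1
arr[mid]=14>4: swap arr[1],arr[1]; hi=0 → [4,14,10,9,5,17,13,19,16,18]
end: lo=0, hi=0; arr = [4,14,10,9,5,17,13,19,16,18]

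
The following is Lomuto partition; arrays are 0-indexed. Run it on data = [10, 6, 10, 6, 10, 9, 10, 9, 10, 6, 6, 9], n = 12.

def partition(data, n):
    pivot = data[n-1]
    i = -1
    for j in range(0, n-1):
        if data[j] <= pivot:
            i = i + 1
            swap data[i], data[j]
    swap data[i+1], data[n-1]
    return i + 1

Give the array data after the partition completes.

[6, 6, 9, 9, 6, 6, 9, 10, 10, 10, 10, 10]

pivot = data[11] = 9; i = -1
j=0: data[0]=10 > 9 → no swap
j=1: data[1]=6 ≤ 9 → i=0, swap data[0],data[1] → [6, 10, 10, 6, 10, 9, 10, 9, 10, 6, 6, 9]
j=2: data[2]=10 > 9 → no swap
j=3: data[3]=6 ≤ 9 → i=1, swap data[1],data[3] → [6, 6, 10, 10, 10, 9, 10, 9, 10, 6, 6, 9]
j=4: data[4]=10 > 9 → no swap
j=5: data[5]=9 ≤ 9 → i=2, swap data[2],data[5] → [6, 6, 9, 10, 10, 10, 10, 9, 10, 6, 6, 9]
j=6: data[6]=10 > 9 → no swap
j=7: data[7]=9 ≤ 9 → i=3, swap data[3],data[7] → [6, 6, 9, 9, 10, 10, 10, 10, 10, 6, 6, 9]
j=8: data[8]=10 > 9 → no swap
j=9: data[9]=6 ≤ 9 → i=4, swap data[4],data[9] → [6, 6, 9, 9, 6, 10, 10, 10, 10, 10, 6, 9]
j=10: data[10]=6 ≤ 9 → i=5, swap data[5],data[10] → [6, 6, 9, 9, 6, 6, 10, 10, 10, 10, 10, 9]
final swap data[6],data[11] → [6, 6, 9, 9, 6, 6, 9, 10, 10, 10, 10, 10]; return 6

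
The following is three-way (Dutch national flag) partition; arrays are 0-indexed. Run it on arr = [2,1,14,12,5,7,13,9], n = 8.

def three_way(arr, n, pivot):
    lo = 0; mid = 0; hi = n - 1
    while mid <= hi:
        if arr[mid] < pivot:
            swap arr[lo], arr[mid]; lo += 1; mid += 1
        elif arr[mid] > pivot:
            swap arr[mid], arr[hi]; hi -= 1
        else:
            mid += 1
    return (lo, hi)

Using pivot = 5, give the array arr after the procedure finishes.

[2,1,5,12,7,13,9,14]

lo=0 mid=0 hi=7
2<5: swap(0,0), lo=1 mid=1 ⇒ [2,1,14,12,5,7,13,9]
1<5: swap(1,1), lo=2 mid=2 ⇒ [2,1,14,12,5,7,13,9]
14>5: swap(2,7), hi=6 ⇒ [2,1,9,12,5,7,13,14]
9>5: swap(2,6), hi=5 ⇒ [2,1,13,12,5,7,9,14]
13>5: swap(2,5), hi=4 ⇒ [2,1,7,12,5,13,9,14]
7>5: swap(2,4), hi=3 ⇒ [2,1,5,12,7,13,9,14]
5=5: mid=3
12>5: swap(3,3), hi=2 ⇒ [2,1,5,12,7,13,9,14]
done. lo=2 hi=2; arr=[2,1,5,12,7,13,9,14]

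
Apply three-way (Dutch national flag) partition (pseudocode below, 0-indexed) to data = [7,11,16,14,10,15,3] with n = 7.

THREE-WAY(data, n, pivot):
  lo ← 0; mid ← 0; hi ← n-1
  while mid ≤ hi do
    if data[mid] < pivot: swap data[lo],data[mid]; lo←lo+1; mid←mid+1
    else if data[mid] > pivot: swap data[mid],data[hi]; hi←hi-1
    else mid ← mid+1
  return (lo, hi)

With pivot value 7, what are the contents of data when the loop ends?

lo=0 mid=0 hi=6
7=7: mid=1
11>7: swap(1,6), hi=5 ⇒ [7,3,16,14,10,15,11]
3<7: swap(0,1), lo=1 mid=2 ⇒ [3,7,16,14,10,15,11]
16>7: swap(2,5), hi=4 ⇒ [3,7,15,14,10,16,11]
15>7: swap(2,4), hi=3 ⇒ [3,7,10,14,15,16,11]
10>7: swap(2,3), hi=2 ⇒ [3,7,14,10,15,16,11]
14>7: swap(2,2), hi=1 ⇒ [3,7,14,10,15,16,11]
done. lo=1 hi=1; data=[3,7,14,10,15,16,11]

[3,7,14,10,15,16,11]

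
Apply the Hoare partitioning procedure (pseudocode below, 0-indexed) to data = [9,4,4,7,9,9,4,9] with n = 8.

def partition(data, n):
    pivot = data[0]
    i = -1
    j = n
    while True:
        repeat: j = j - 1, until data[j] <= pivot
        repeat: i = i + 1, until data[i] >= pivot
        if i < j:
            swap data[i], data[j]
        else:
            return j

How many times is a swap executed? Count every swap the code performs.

pivot=9
j stops at 7 (9), i stops at 0 (9); swap ⇒ [9,4,4,7,9,9,4,9]
j stops at 6 (4), i stops at 4 (9); swap ⇒ [9,4,4,7,4,9,9,9]
j stops at 5, i stops at 5; i≥j ⇒ return 5. data=[9,4,4,7,4,9,9,9]

2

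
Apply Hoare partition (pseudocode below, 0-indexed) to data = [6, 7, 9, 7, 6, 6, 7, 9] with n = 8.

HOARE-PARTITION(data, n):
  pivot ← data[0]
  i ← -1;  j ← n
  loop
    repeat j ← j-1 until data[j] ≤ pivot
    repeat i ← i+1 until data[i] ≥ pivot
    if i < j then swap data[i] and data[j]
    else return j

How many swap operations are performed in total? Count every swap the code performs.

2

pivot = data[0] = 6; i = -1, j = 8
j→5 (data[5]=6≤6), i→0 (data[0]=6≥6); i<j, swap → [6, 7, 9, 7, 6, 6, 7, 9]
j→4 (data[4]=6≤6), i→1 (data[1]=7≥6); i<j, swap → [6, 6, 9, 7, 7, 6, 7, 9]
j→1, i→2; i≥j, return j=1. data = [6, 6, 9, 7, 7, 6, 7, 9]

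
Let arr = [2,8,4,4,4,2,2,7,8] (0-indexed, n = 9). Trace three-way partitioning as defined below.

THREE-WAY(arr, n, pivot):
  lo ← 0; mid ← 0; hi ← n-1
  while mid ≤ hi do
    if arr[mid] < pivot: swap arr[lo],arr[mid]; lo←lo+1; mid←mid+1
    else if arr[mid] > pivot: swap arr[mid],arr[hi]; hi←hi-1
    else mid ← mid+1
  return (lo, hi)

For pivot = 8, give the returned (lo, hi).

lo=0 mid=0 hi=8
2<8: swap(0,0), lo=1 mid=1 ⇒ [2,8,4,4,4,2,2,7,8]
8=8: mid=2
4<8: swap(1,2), lo=2 mid=3 ⇒ [2,4,8,4,4,2,2,7,8]
4<8: swap(2,3), lo=3 mid=4 ⇒ [2,4,4,8,4,2,2,7,8]
4<8: swap(3,4), lo=4 mid=5 ⇒ [2,4,4,4,8,2,2,7,8]
2<8: swap(4,5), lo=5 mid=6 ⇒ [2,4,4,4,2,8,2,7,8]
2<8: swap(5,6), lo=6 mid=7 ⇒ [2,4,4,4,2,2,8,7,8]
7<8: swap(6,7), lo=7 mid=8 ⇒ [2,4,4,4,2,2,7,8,8]
8=8: mid=9
done. lo=7 hi=8; arr=[2,4,4,4,2,2,7,8,8]

(7, 8)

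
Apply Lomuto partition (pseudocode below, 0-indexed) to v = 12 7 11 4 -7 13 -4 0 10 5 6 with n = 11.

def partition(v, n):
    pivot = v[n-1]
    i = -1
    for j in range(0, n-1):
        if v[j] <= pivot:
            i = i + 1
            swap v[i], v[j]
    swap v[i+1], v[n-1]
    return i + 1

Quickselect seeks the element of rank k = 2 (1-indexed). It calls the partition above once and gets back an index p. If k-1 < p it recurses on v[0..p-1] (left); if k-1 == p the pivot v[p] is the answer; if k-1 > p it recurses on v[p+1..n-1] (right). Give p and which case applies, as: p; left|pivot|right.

5; left

pivot = v[10] = 6; i = -1
j=0: v[0]=12 > 6 → no swap
j=1: v[1]=7 > 6 → no swap
j=2: v[2]=11 > 6 → no swap
j=3: v[3]=4 ≤ 6 → i=0, swap v[0],v[3] → 4 7 11 12 -7 13 -4 0 10 5 6
j=4: v[4]=-7 ≤ 6 → i=1, swap v[1],v[4] → 4 -7 11 12 7 13 -4 0 10 5 6
j=5: v[5]=13 > 6 → no swap
j=6: v[6]=-4 ≤ 6 → i=2, swap v[2],v[6] → 4 -7 -4 12 7 13 11 0 10 5 6
j=7: v[7]=0 ≤ 6 → i=3, swap v[3],v[7] → 4 -7 -4 0 7 13 11 12 10 5 6
j=8: v[8]=10 > 6 → no swap
j=9: v[9]=5 ≤ 6 → i=4, swap v[4],v[9] → 4 -7 -4 0 5 13 11 12 10 7 6
final swap v[5],v[10] → 4 -7 -4 0 5 6 11 12 10 7 13; return 5
p = 5; k-1 = 1 < 5 ⇒ left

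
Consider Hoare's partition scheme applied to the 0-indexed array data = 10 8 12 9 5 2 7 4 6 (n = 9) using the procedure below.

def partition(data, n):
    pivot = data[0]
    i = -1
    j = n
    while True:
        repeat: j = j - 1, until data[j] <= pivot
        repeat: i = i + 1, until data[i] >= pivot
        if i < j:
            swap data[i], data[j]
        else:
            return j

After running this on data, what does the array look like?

pivot = data[0] = 10; i = -1, j = 9
j→8 (data[8]=6≤10), i→0 (data[0]=10≥10); i<j, swap → 6 8 12 9 5 2 7 4 10
j→7 (data[7]=4≤10), i→2 (data[2]=12≥10); i<j, swap → 6 8 4 9 5 2 7 12 10
j→6, i→7; i≥j, return j=6. data = 6 8 4 9 5 2 7 12 10

6 8 4 9 5 2 7 12 10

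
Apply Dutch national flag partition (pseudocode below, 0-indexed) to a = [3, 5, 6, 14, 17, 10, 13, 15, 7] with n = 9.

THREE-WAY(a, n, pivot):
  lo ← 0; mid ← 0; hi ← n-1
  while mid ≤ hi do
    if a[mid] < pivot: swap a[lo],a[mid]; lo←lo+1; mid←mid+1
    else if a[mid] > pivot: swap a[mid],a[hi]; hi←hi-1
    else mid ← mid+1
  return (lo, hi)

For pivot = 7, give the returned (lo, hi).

(3, 3)

pivot = 7; lo=0, mid=0, hi=8
a[mid]=3<7: swap a[0],a[0]; lo=1,mid=1 → [3, 5, 6, 14, 17, 10, 13, 15, 7]
a[mid]=5<7: swap a[1],a[1]; lo=2,mid=2 → [3, 5, 6, 14, 17, 10, 13, 15, 7]
a[mid]=6<7: swap a[2],a[2]; lo=3,mid=3 → [3, 5, 6, 14, 17, 10, 13, 15, 7]
a[mid]=14>7: swap a[3],a[8]; hi=7 → [3, 5, 6, 7, 17, 10, 13, 15, 14]
a[mid]=7=7: mid=4
a[mid]=17>7: swap a[4],a[7]; hi=6 → [3, 5, 6, 7, 15, 10, 13, 17, 14]
a[mid]=15>7: swap a[4],a[6]; hi=5 → [3, 5, 6, 7, 13, 10, 15, 17, 14]
a[mid]=13>7: swap a[4],a[5]; hi=4 → [3, 5, 6, 7, 10, 13, 15, 17, 14]
a[mid]=10>7: swap a[4],a[4]; hi=3 → [3, 5, 6, 7, 10, 13, 15, 17, 14]
end: lo=3, hi=3; a = [3, 5, 6, 7, 10, 13, 15, 17, 14]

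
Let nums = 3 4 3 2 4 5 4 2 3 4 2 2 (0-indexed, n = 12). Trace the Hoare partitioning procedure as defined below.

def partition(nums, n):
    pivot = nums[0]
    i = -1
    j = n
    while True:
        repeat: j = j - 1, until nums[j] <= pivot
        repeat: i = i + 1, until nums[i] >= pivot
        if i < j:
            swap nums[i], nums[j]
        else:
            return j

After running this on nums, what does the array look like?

pivot=3
j stops at 11 (2), i stops at 0 (3); swap ⇒ 2 4 3 2 4 5 4 2 3 4 2 3
j stops at 10 (2), i stops at 1 (4); swap ⇒ 2 2 3 2 4 5 4 2 3 4 4 3
j stops at 8 (3), i stops at 2 (3); swap ⇒ 2 2 3 2 4 5 4 2 3 4 4 3
j stops at 7 (2), i stops at 4 (4); swap ⇒ 2 2 3 2 2 5 4 4 3 4 4 3
j stops at 4, i stops at 5; i≥j ⇒ return 4. nums=2 2 3 2 2 5 4 4 3 4 4 3

2 2 3 2 2 5 4 4 3 4 4 3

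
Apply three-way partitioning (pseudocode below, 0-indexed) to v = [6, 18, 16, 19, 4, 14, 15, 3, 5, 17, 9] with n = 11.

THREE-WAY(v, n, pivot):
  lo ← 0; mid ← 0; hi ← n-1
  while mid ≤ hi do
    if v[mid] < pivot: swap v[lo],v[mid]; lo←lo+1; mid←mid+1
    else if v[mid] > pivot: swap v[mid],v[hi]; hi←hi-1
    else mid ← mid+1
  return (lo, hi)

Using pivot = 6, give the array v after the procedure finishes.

[5, 3, 4, 6, 14, 15, 19, 16, 17, 9, 18]

lo=0 mid=0 hi=10
6=6: mid=1
18>6: swap(1,10), hi=9 ⇒ [6, 9, 16, 19, 4, 14, 15, 3, 5, 17, 18]
9>6: swap(1,9), hi=8 ⇒ [6, 17, 16, 19, 4, 14, 15, 3, 5, 9, 18]
17>6: swap(1,8), hi=7 ⇒ [6, 5, 16, 19, 4, 14, 15, 3, 17, 9, 18]
5<6: swap(0,1), lo=1 mid=2 ⇒ [5, 6, 16, 19, 4, 14, 15, 3, 17, 9, 18]
16>6: swap(2,7), hi=6 ⇒ [5, 6, 3, 19, 4, 14, 15, 16, 17, 9, 18]
3<6: swap(1,2), lo=2 mid=3 ⇒ [5, 3, 6, 19, 4, 14, 15, 16, 17, 9, 18]
19>6: swap(3,6), hi=5 ⇒ [5, 3, 6, 15, 4, 14, 19, 16, 17, 9, 18]
15>6: swap(3,5), hi=4 ⇒ [5, 3, 6, 14, 4, 15, 19, 16, 17, 9, 18]
14>6: swap(3,4), hi=3 ⇒ [5, 3, 6, 4, 14, 15, 19, 16, 17, 9, 18]
4<6: swap(2,3), lo=3 mid=4 ⇒ [5, 3, 4, 6, 14, 15, 19, 16, 17, 9, 18]
done. lo=3 hi=3; v=[5, 3, 4, 6, 14, 15, 19, 16, 17, 9, 18]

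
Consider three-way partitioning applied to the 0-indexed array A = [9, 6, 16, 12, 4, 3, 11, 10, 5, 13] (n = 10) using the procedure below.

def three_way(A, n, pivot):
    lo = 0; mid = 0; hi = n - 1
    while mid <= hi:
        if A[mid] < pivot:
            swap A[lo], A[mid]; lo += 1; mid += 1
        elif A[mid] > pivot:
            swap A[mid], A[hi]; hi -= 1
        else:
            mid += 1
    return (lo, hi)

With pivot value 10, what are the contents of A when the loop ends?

[9, 6, 5, 4, 3, 10, 11, 12, 13, 16]

lo=0 mid=0 hi=9
9<10: swap(0,0), lo=1 mid=1 ⇒ [9, 6, 16, 12, 4, 3, 11, 10, 5, 13]
6<10: swap(1,1), lo=2 mid=2 ⇒ [9, 6, 16, 12, 4, 3, 11, 10, 5, 13]
16>10: swap(2,9), hi=8 ⇒ [9, 6, 13, 12, 4, 3, 11, 10, 5, 16]
13>10: swap(2,8), hi=7 ⇒ [9, 6, 5, 12, 4, 3, 11, 10, 13, 16]
5<10: swap(2,2), lo=3 mid=3 ⇒ [9, 6, 5, 12, 4, 3, 11, 10, 13, 16]
12>10: swap(3,7), hi=6 ⇒ [9, 6, 5, 10, 4, 3, 11, 12, 13, 16]
10=10: mid=4
4<10: swap(3,4), lo=4 mid=5 ⇒ [9, 6, 5, 4, 10, 3, 11, 12, 13, 16]
3<10: swap(4,5), lo=5 mid=6 ⇒ [9, 6, 5, 4, 3, 10, 11, 12, 13, 16]
11>10: swap(6,6), hi=5 ⇒ [9, 6, 5, 4, 3, 10, 11, 12, 13, 16]
done. lo=5 hi=5; A=[9, 6, 5, 4, 3, 10, 11, 12, 13, 16]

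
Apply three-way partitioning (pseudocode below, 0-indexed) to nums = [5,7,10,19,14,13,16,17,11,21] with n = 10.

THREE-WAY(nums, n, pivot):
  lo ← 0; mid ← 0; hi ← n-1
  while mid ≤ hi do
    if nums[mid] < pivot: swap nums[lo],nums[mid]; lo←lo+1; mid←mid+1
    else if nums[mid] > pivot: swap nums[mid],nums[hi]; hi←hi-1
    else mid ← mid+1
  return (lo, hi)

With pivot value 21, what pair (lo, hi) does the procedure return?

(9, 9)

pivot = 21; lo=0, mid=0, hi=9
nums[mid]=5<21: swap nums[0],nums[0]; lo=1,mid=1 → [5,7,10,19,14,13,16,17,11,21]
nums[mid]=7<21: swap nums[1],nums[1]; lo=2,mid=2 → [5,7,10,19,14,13,16,17,11,21]
nums[mid]=10<21: swap nums[2],nums[2]; lo=3,mid=3 → [5,7,10,19,14,13,16,17,11,21]
nums[mid]=19<21: swap nums[3],nums[3]; lo=4,mid=4 → [5,7,10,19,14,13,16,17,11,21]
nums[mid]=14<21: swap nums[4],nums[4]; lo=5,mid=5 → [5,7,10,19,14,13,16,17,11,21]
nums[mid]=13<21: swap nums[5],nums[5]; lo=6,mid=6 → [5,7,10,19,14,13,16,17,11,21]
nums[mid]=16<21: swap nums[6],nums[6]; lo=7,mid=7 → [5,7,10,19,14,13,16,17,11,21]
nums[mid]=17<21: swap nums[7],nums[7]; lo=8,mid=8 → [5,7,10,19,14,13,16,17,11,21]
nums[mid]=11<21: swap nums[8],nums[8]; lo=9,mid=9 → [5,7,10,19,14,13,16,17,11,21]
nums[mid]=21=21: mid=10
end: lo=9, hi=9; nums = [5,7,10,19,14,13,16,17,11,21]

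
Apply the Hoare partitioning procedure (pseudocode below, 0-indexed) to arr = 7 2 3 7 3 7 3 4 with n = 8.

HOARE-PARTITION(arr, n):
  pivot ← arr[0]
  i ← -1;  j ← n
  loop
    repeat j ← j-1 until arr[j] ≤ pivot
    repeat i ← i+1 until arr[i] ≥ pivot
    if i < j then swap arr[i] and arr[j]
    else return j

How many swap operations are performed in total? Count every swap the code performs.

pivot=7
j stops at 7 (4), i stops at 0 (7); swap ⇒ 4 2 3 7 3 7 3 7
j stops at 6 (3), i stops at 3 (7); swap ⇒ 4 2 3 3 3 7 7 7
j stops at 5, i stops at 5; i≥j ⇒ return 5. arr=4 2 3 3 3 7 7 7

2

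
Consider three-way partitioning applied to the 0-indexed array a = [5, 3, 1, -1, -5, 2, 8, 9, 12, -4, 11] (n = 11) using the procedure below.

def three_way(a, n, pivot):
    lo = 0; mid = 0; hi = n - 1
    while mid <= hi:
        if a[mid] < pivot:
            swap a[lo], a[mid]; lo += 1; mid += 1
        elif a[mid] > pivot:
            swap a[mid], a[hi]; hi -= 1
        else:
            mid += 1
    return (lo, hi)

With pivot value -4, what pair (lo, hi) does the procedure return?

lo=0 mid=0 hi=10
5>-4: swap(0,10), hi=9 ⇒ [11, 3, 1, -1, -5, 2, 8, 9, 12, -4, 5]
11>-4: swap(0,9), hi=8 ⇒ [-4, 3, 1, -1, -5, 2, 8, 9, 12, 11, 5]
-4=-4: mid=1
3>-4: swap(1,8), hi=7 ⇒ [-4, 12, 1, -1, -5, 2, 8, 9, 3, 11, 5]
12>-4: swap(1,7), hi=6 ⇒ [-4, 9, 1, -1, -5, 2, 8, 12, 3, 11, 5]
9>-4: swap(1,6), hi=5 ⇒ [-4, 8, 1, -1, -5, 2, 9, 12, 3, 11, 5]
8>-4: swap(1,5), hi=4 ⇒ [-4, 2, 1, -1, -5, 8, 9, 12, 3, 11, 5]
2>-4: swap(1,4), hi=3 ⇒ [-4, -5, 1, -1, 2, 8, 9, 12, 3, 11, 5]
-5<-4: swap(0,1), lo=1 mid=2 ⇒ [-5, -4, 1, -1, 2, 8, 9, 12, 3, 11, 5]
1>-4: swap(2,3), hi=2 ⇒ [-5, -4, -1, 1, 2, 8, 9, 12, 3, 11, 5]
-1>-4: swap(2,2), hi=1 ⇒ [-5, -4, -1, 1, 2, 8, 9, 12, 3, 11, 5]
done. lo=1 hi=1; a=[-5, -4, -1, 1, 2, 8, 9, 12, 3, 11, 5]

(1, 1)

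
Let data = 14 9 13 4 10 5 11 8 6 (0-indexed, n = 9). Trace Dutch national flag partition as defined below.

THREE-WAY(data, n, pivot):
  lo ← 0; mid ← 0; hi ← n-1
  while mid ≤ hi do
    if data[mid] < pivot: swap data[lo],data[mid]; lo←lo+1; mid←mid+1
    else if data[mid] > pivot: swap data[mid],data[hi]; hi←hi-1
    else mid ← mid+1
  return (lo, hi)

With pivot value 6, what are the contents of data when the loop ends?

5 4 6 10 13 11 8 9 14

pivot = 6; lo=0, mid=0, hi=8
data[mid]=14>6: swap data[0],data[8]; hi=7 → 6 9 13 4 10 5 11 8 14
data[mid]=6=6: mid=1
data[mid]=9>6: swap data[1],data[7]; hi=6 → 6 8 13 4 10 5 11 9 14
data[mid]=8>6: swap data[1],data[6]; hi=5 → 6 11 13 4 10 5 8 9 14
data[mid]=11>6: swap data[1],data[5]; hi=4 → 6 5 13 4 10 11 8 9 14
data[mid]=5<6: swap data[0],data[1]; lo=1,mid=2 → 5 6 13 4 10 11 8 9 14
data[mid]=13>6: swap data[2],data[4]; hi=3 → 5 6 10 4 13 11 8 9 14
data[mid]=10>6: swap data[2],data[3]; hi=2 → 5 6 4 10 13 11 8 9 14
data[mid]=4<6: swap data[1],data[2]; lo=2,mid=3 → 5 4 6 10 13 11 8 9 14
end: lo=2, hi=2; data = 5 4 6 10 13 11 8 9 14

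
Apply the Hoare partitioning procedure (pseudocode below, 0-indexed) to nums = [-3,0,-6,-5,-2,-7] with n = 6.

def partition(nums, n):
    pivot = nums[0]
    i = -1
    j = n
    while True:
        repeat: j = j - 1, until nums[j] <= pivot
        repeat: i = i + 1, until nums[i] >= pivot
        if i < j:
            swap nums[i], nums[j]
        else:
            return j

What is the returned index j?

2

pivot=-3
j stops at 5 (-7), i stops at 0 (-3); swap ⇒ [-7,0,-6,-5,-2,-3]
j stops at 3 (-5), i stops at 1 (0); swap ⇒ [-7,-5,-6,0,-2,-3]
j stops at 2, i stops at 3; i≥j ⇒ return 2. nums=[-7,-5,-6,0,-2,-3]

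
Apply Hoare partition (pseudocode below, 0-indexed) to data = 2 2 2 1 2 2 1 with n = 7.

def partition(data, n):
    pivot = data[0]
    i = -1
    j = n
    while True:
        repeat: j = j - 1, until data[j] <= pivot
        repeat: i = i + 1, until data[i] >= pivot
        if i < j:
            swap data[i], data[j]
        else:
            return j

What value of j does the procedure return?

3

pivot = data[0] = 2; i = -1, j = 7
j→6 (data[6]=1≤2), i→0 (data[0]=2≥2); i<j, swap → 1 2 2 1 2 2 2
j→5 (data[5]=2≤2), i→1 (data[1]=2≥2); i<j, swap → 1 2 2 1 2 2 2
j→4 (data[4]=2≤2), i→2 (data[2]=2≥2); i<j, swap → 1 2 2 1 2 2 2
j→3, i→4; i≥j, return j=3. data = 1 2 2 1 2 2 2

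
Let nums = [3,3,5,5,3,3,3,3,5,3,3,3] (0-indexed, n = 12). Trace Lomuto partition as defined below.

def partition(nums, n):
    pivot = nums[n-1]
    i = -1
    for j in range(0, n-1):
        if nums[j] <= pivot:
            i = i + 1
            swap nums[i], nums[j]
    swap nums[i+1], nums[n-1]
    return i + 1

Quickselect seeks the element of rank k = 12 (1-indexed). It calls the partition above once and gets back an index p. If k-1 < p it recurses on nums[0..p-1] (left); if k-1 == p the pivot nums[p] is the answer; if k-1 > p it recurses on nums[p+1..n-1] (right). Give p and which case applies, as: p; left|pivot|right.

pivot = nums[11] = 3; i = -1
j=0: nums[0]=3 ≤ 3 → i=0, swap nums[0],nums[0] (no change) → [3,3,5,5,3,3,3,3,5,3,3,3]
j=1: nums[1]=3 ≤ 3 → i=1, swap nums[1],nums[1] (no change) → [3,3,5,5,3,3,3,3,5,3,3,3]
j=2: nums[2]=5 > 3 → no swap
j=3: nums[3]=5 > 3 → no swap
j=4: nums[4]=3 ≤ 3 → i=2, swap nums[2],nums[4] → [3,3,3,5,5,3,3,3,5,3,3,3]
j=5: nums[5]=3 ≤ 3 → i=3, swap nums[3],nums[5] → [3,3,3,3,5,5,3,3,5,3,3,3]
j=6: nums[6]=3 ≤ 3 → i=4, swap nums[4],nums[6] → [3,3,3,3,3,5,5,3,5,3,3,3]
j=7: nums[7]=3 ≤ 3 → i=5, swap nums[5],nums[7] → [3,3,3,3,3,3,5,5,5,3,3,3]
j=8: nums[8]=5 > 3 → no swap
j=9: nums[9]=3 ≤ 3 → i=6, swap nums[6],nums[9] → [3,3,3,3,3,3,3,5,5,5,3,3]
j=10: nums[10]=3 ≤ 3 → i=7, swap nums[7],nums[10] → [3,3,3,3,3,3,3,3,5,5,5,3]
final swap nums[8],nums[11] → [3,3,3,3,3,3,3,3,3,5,5,5]; return 8
p = 8; k-1 = 11 > 8 ⇒ right

8; right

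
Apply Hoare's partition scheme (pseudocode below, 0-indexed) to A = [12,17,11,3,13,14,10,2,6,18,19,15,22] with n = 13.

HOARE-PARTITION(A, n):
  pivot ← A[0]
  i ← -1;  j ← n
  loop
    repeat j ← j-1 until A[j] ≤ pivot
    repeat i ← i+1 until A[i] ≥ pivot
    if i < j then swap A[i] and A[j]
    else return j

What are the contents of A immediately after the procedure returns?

pivot=12
j stops at 8 (6), i stops at 0 (12); swap ⇒ [6,17,11,3,13,14,10,2,12,18,19,15,22]
j stops at 7 (2), i stops at 1 (17); swap ⇒ [6,2,11,3,13,14,10,17,12,18,19,15,22]
j stops at 6 (10), i stops at 4 (13); swap ⇒ [6,2,11,3,10,14,13,17,12,18,19,15,22]
j stops at 4, i stops at 5; i≥j ⇒ return 4. A=[6,2,11,3,10,14,13,17,12,18,19,15,22]

[6,2,11,3,10,14,13,17,12,18,19,15,22]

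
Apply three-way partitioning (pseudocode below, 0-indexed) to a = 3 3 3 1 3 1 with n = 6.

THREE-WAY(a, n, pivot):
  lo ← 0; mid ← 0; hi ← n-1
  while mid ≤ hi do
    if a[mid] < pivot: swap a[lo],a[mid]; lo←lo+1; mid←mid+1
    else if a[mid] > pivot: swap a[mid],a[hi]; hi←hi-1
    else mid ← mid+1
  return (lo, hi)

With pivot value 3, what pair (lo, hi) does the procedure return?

pivot = 3; lo=0, mid=0, hi=5
a[mid]=3=3: mid=1
a[mid]=3=3: mid=2
a[mid]=3=3: mid=3
a[mid]=1<3: swap a[0],a[3]; lo=1,mid=4 → 1 3 3 3 3 1
a[mid]=3=3: mid=5
a[mid]=1<3: swap a[1],a[5]; lo=2,mid=6 → 1 1 3 3 3 3
end: lo=2, hi=5; a = 1 1 3 3 3 3

(2, 5)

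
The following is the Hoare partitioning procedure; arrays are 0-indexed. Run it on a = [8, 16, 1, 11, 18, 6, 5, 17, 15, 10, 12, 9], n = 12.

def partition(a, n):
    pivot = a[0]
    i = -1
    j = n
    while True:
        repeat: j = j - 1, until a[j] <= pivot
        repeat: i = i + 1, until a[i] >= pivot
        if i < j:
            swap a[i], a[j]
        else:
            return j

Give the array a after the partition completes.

pivot=8
j stops at 6 (5), i stops at 0 (8); swap ⇒ [5, 16, 1, 11, 18, 6, 8, 17, 15, 10, 12, 9]
j stops at 5 (6), i stops at 1 (16); swap ⇒ [5, 6, 1, 11, 18, 16, 8, 17, 15, 10, 12, 9]
j stops at 2, i stops at 3; i≥j ⇒ return 2. a=[5, 6, 1, 11, 18, 16, 8, 17, 15, 10, 12, 9]

[5, 6, 1, 11, 18, 16, 8, 17, 15, 10, 12, 9]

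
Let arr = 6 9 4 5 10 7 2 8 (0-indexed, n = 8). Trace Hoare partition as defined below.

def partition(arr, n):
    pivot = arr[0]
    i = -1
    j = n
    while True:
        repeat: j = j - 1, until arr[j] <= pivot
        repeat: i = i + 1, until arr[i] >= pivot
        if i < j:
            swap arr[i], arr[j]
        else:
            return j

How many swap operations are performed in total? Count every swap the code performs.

pivot=6
j stops at 6 (2), i stops at 0 (6); swap ⇒ 2 9 4 5 10 7 6 8
j stops at 3 (5), i stops at 1 (9); swap ⇒ 2 5 4 9 10 7 6 8
j stops at 2, i stops at 3; i≥j ⇒ return 2. arr=2 5 4 9 10 7 6 8

2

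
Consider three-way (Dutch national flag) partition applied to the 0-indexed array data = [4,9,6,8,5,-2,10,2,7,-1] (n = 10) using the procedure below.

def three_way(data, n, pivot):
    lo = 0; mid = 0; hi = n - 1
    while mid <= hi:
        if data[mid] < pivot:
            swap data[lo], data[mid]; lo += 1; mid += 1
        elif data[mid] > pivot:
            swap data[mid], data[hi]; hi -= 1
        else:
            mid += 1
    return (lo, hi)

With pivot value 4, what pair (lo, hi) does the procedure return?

(3, 3)

pivot = 4; lo=0, mid=0, hi=9
data[mid]=4=4: mid=1
data[mid]=9>4: swap data[1],data[9]; hi=8 → [4,-1,6,8,5,-2,10,2,7,9]
data[mid]=-1<4: swap data[0],data[1]; lo=1,mid=2 → [-1,4,6,8,5,-2,10,2,7,9]
data[mid]=6>4: swap data[2],data[8]; hi=7 → [-1,4,7,8,5,-2,10,2,6,9]
data[mid]=7>4: swap data[2],data[7]; hi=6 → [-1,4,2,8,5,-2,10,7,6,9]
data[mid]=2<4: swap data[1],data[2]; lo=2,mid=3 → [-1,2,4,8,5,-2,10,7,6,9]
data[mid]=8>4: swap data[3],data[6]; hi=5 → [-1,2,4,10,5,-2,8,7,6,9]
data[mid]=10>4: swap data[3],data[5]; hi=4 → [-1,2,4,-2,5,10,8,7,6,9]
data[mid]=-2<4: swap data[2],data[3]; lo=3,mid=4 → [-1,2,-2,4,5,10,8,7,6,9]
data[mid]=5>4: swap data[4],data[4]; hi=3 → [-1,2,-2,4,5,10,8,7,6,9]
end: lo=3, hi=3; data = [-1,2,-2,4,5,10,8,7,6,9]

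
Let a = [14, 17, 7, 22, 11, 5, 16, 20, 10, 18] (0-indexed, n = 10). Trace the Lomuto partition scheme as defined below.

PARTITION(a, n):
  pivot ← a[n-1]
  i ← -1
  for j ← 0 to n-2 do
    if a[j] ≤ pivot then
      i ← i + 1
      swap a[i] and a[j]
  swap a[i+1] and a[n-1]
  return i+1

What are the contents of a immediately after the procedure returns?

pivot = a[9] = 18; i = -1
j=0: a[0]=14 ≤ 18 → i=0, swap a[0],a[0] (no change) → [14, 17, 7, 22, 11, 5, 16, 20, 10, 18]
j=1: a[1]=17 ≤ 18 → i=1, swap a[1],a[1] (no change) → [14, 17, 7, 22, 11, 5, 16, 20, 10, 18]
j=2: a[2]=7 ≤ 18 → i=2, swap a[2],a[2] (no change) → [14, 17, 7, 22, 11, 5, 16, 20, 10, 18]
j=3: a[3]=22 > 18 → no swap
j=4: a[4]=11 ≤ 18 → i=3, swap a[3],a[4] → [14, 17, 7, 11, 22, 5, 16, 20, 10, 18]
j=5: a[5]=5 ≤ 18 → i=4, swap a[4],a[5] → [14, 17, 7, 11, 5, 22, 16, 20, 10, 18]
j=6: a[6]=16 ≤ 18 → i=5, swap a[5],a[6] → [14, 17, 7, 11, 5, 16, 22, 20, 10, 18]
j=7: a[7]=20 > 18 → no swap
j=8: a[8]=10 ≤ 18 → i=6, swap a[6],a[8] → [14, 17, 7, 11, 5, 16, 10, 20, 22, 18]
final swap a[7],a[9] → [14, 17, 7, 11, 5, 16, 10, 18, 22, 20]; return 7

[14, 17, 7, 11, 5, 16, 10, 18, 22, 20]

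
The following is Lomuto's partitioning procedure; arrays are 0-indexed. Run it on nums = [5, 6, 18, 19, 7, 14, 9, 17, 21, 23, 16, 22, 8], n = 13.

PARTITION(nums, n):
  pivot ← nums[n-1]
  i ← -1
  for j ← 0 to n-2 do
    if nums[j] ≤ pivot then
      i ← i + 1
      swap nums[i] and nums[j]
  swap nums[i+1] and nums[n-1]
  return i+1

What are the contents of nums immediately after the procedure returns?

[5, 6, 7, 8, 18, 14, 9, 17, 21, 23, 16, 22, 19]

pivot=8, i=-1
j=0: 5≤8, i=0, swap(0,0) ⇒ [5, 6, 18, 19, 7, 14, 9, 17, 21, 23, 16, 22, 8]
j=1: 6≤8, i=1, swap(1,1) ⇒ [5, 6, 18, 19, 7, 14, 9, 17, 21, 23, 16, 22, 8]
j=2: 18>8, skip
j=3: 19>8, skip
j=4: 7≤8, i=2, swap(2,4) ⇒ [5, 6, 7, 19, 18, 14, 9, 17, 21, 23, 16, 22, 8]
j=5: 14>8, skip
j=6: 9>8, skip
j=7: 17>8, skip
j=8: 21>8, skip
j=9: 23>8, skip
j=10: 16>8, skip
j=11: 22>8, skip
swap(3,12) ⇒ [5, 6, 7, 8, 18, 14, 9, 17, 21, 23, 16, 22, 19]; return 3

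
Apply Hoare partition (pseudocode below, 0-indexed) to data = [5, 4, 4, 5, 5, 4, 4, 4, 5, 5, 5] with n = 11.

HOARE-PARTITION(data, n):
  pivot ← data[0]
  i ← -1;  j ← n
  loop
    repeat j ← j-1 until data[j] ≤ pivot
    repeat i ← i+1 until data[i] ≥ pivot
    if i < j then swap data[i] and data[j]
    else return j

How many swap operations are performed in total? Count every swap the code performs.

pivot = data[0] = 5; i = -1, j = 11
j→10 (data[10]=5≤5), i→0 (data[0]=5≥5); i<j, swap → [5, 4, 4, 5, 5, 4, 4, 4, 5, 5, 5]
j→9 (data[9]=5≤5), i→3 (data[3]=5≥5); i<j, swap → [5, 4, 4, 5, 5, 4, 4, 4, 5, 5, 5]
j→8 (data[8]=5≤5), i→4 (data[4]=5≥5); i<j, swap → [5, 4, 4, 5, 5, 4, 4, 4, 5, 5, 5]
j→7, i→8; i≥j, return j=7. data = [5, 4, 4, 5, 5, 4, 4, 4, 5, 5, 5]

3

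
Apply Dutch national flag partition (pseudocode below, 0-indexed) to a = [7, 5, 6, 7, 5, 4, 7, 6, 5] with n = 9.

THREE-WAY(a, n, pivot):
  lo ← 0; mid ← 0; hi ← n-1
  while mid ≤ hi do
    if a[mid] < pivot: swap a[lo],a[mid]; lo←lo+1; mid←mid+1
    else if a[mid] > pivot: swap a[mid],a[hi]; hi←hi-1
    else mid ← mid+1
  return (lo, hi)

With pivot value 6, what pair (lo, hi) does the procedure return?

lo=0 mid=0 hi=8
7>6: swap(0,8), hi=7 ⇒ [5, 5, 6, 7, 5, 4, 7, 6, 7]
5<6: swap(0,0), lo=1 mid=1 ⇒ [5, 5, 6, 7, 5, 4, 7, 6, 7]
5<6: swap(1,1), lo=2 mid=2 ⇒ [5, 5, 6, 7, 5, 4, 7, 6, 7]
6=6: mid=3
7>6: swap(3,7), hi=6 ⇒ [5, 5, 6, 6, 5, 4, 7, 7, 7]
6=6: mid=4
5<6: swap(2,4), lo=3 mid=5 ⇒ [5, 5, 5, 6, 6, 4, 7, 7, 7]
4<6: swap(3,5), lo=4 mid=6 ⇒ [5, 5, 5, 4, 6, 6, 7, 7, 7]
7>6: swap(6,6), hi=5 ⇒ [5, 5, 5, 4, 6, 6, 7, 7, 7]
done. lo=4 hi=5; a=[5, 5, 5, 4, 6, 6, 7, 7, 7]

(4, 5)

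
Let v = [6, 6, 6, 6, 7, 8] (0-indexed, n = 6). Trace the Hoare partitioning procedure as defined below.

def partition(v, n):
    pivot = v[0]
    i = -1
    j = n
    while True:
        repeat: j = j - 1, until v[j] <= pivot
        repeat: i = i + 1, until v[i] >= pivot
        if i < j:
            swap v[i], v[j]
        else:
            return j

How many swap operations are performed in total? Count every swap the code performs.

pivot = v[0] = 6; i = -1, j = 6
j→3 (v[3]=6≤6), i→0 (v[0]=6≥6); i<j, swap → [6, 6, 6, 6, 7, 8]
j→2 (v[2]=6≤6), i→1 (v[1]=6≥6); i<j, swap → [6, 6, 6, 6, 7, 8]
j→1, i→2; i≥j, return j=1. v = [6, 6, 6, 6, 7, 8]

2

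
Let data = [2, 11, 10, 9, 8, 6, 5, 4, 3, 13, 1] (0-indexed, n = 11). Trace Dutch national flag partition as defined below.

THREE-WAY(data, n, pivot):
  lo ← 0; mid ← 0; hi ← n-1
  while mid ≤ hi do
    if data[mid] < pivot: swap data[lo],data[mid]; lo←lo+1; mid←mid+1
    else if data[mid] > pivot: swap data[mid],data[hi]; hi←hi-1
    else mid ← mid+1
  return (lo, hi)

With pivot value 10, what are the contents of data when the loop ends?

[2, 1, 9, 8, 6, 5, 4, 3, 10, 13, 11]

pivot = 10; lo=0, mid=0, hi=10
data[mid]=2<10: swap data[0],data[0]; lo=1,mid=1 → [2, 11, 10, 9, 8, 6, 5, 4, 3, 13, 1]
data[mid]=11>10: swap data[1],data[10]; hi=9 → [2, 1, 10, 9, 8, 6, 5, 4, 3, 13, 11]
data[mid]=1<10: swap data[1],data[1]; lo=2,mid=2 → [2, 1, 10, 9, 8, 6, 5, 4, 3, 13, 11]
data[mid]=10=10: mid=3
data[mid]=9<10: swap data[2],data[3]; lo=3,mid=4 → [2, 1, 9, 10, 8, 6, 5, 4, 3, 13, 11]
data[mid]=8<10: swap data[3],data[4]; lo=4,mid=5 → [2, 1, 9, 8, 10, 6, 5, 4, 3, 13, 11]
data[mid]=6<10: swap data[4],data[5]; lo=5,mid=6 → [2, 1, 9, 8, 6, 10, 5, 4, 3, 13, 11]
data[mid]=5<10: swap data[5],data[6]; lo=6,mid=7 → [2, 1, 9, 8, 6, 5, 10, 4, 3, 13, 11]
data[mid]=4<10: swap data[6],data[7]; lo=7,mid=8 → [2, 1, 9, 8, 6, 5, 4, 10, 3, 13, 11]
data[mid]=3<10: swap data[7],data[8]; lo=8,mid=9 → [2, 1, 9, 8, 6, 5, 4, 3, 10, 13, 11]
data[mid]=13>10: swap data[9],data[9]; hi=8 → [2, 1, 9, 8, 6, 5, 4, 3, 10, 13, 11]
end: lo=8, hi=8; data = [2, 1, 9, 8, 6, 5, 4, 3, 10, 13, 11]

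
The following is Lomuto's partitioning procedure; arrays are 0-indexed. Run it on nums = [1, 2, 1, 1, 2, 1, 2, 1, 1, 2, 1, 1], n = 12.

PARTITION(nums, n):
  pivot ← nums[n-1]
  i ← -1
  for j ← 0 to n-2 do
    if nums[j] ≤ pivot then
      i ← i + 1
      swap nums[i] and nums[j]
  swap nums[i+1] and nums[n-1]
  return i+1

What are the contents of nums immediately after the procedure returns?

[1, 1, 1, 1, 1, 1, 1, 1, 2, 2, 2, 2]

pivot = nums[11] = 1; i = -1
j=0: nums[0]=1 ≤ 1 → i=0, swap nums[0],nums[0] (no change) → [1, 2, 1, 1, 2, 1, 2, 1, 1, 2, 1, 1]
j=1: nums[1]=2 > 1 → no swap
j=2: nums[2]=1 ≤ 1 → i=1, swap nums[1],nums[2] → [1, 1, 2, 1, 2, 1, 2, 1, 1, 2, 1, 1]
j=3: nums[3]=1 ≤ 1 → i=2, swap nums[2],nums[3] → [1, 1, 1, 2, 2, 1, 2, 1, 1, 2, 1, 1]
j=4: nums[4]=2 > 1 → no swap
j=5: nums[5]=1 ≤ 1 → i=3, swap nums[3],nums[5] → [1, 1, 1, 1, 2, 2, 2, 1, 1, 2, 1, 1]
j=6: nums[6]=2 > 1 → no swap
j=7: nums[7]=1 ≤ 1 → i=4, swap nums[4],nums[7] → [1, 1, 1, 1, 1, 2, 2, 2, 1, 2, 1, 1]
j=8: nums[8]=1 ≤ 1 → i=5, swap nums[5],nums[8] → [1, 1, 1, 1, 1, 1, 2, 2, 2, 2, 1, 1]
j=9: nums[9]=2 > 1 → no swap
j=10: nums[10]=1 ≤ 1 → i=6, swap nums[6],nums[10] → [1, 1, 1, 1, 1, 1, 1, 2, 2, 2, 2, 1]
final swap nums[7],nums[11] → [1, 1, 1, 1, 1, 1, 1, 1, 2, 2, 2, 2]; return 7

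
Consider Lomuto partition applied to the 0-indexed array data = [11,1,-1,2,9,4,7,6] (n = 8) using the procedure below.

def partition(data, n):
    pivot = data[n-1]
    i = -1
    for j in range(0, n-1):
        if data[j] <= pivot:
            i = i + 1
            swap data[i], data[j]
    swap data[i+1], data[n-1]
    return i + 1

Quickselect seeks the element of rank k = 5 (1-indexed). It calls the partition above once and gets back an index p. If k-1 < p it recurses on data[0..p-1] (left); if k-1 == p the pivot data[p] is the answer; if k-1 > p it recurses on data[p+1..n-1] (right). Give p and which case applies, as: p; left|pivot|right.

4; pivot

pivot = data[7] = 6; i = -1
j=0: data[0]=11 > 6 → no swap
j=1: data[1]=1 ≤ 6 → i=0, swap data[0],data[1] → [1,11,-1,2,9,4,7,6]
j=2: data[2]=-1 ≤ 6 → i=1, swap data[1],data[2] → [1,-1,11,2,9,4,7,6]
j=3: data[3]=2 ≤ 6 → i=2, swap data[2],data[3] → [1,-1,2,11,9,4,7,6]
j=4: data[4]=9 > 6 → no swap
j=5: data[5]=4 ≤ 6 → i=3, swap data[3],data[5] → [1,-1,2,4,9,11,7,6]
j=6: data[6]=7 > 6 → no swap
final swap data[4],data[7] → [1,-1,2,4,6,11,7,9]; return 4
p = 4; k-1 = 4 == 4 ⇒ pivot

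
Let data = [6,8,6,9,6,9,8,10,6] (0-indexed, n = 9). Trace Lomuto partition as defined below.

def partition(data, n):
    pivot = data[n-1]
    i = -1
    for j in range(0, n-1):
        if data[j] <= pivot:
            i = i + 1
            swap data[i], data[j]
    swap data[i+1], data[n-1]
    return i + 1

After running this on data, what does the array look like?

[6,6,6,6,8,9,8,10,9]

pivot = data[8] = 6; i = -1
j=0: data[0]=6 ≤ 6 → i=0, swap data[0],data[0] (no change) → [6,8,6,9,6,9,8,10,6]
j=1: data[1]=8 > 6 → no swap
j=2: data[2]=6 ≤ 6 → i=1, swap data[1],data[2] → [6,6,8,9,6,9,8,10,6]
j=3: data[3]=9 > 6 → no swap
j=4: data[4]=6 ≤ 6 → i=2, swap data[2],data[4] → [6,6,6,9,8,9,8,10,6]
j=5: data[5]=9 > 6 → no swap
j=6: data[6]=8 > 6 → no swap
j=7: data[7]=10 > 6 → no swap
final swap data[3],data[8] → [6,6,6,6,8,9,8,10,9]; return 3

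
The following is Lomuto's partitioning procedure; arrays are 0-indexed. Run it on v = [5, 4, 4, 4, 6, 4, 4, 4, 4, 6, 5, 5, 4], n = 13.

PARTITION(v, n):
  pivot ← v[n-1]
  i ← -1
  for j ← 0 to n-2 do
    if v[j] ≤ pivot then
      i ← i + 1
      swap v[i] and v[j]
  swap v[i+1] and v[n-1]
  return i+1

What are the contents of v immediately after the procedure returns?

pivot=4, i=-1
j=0: 5>4, skip
j=1: 4≤4, i=0, swap(0,1) ⇒ [4, 5, 4, 4, 6, 4, 4, 4, 4, 6, 5, 5, 4]
j=2: 4≤4, i=1, swap(1,2) ⇒ [4, 4, 5, 4, 6, 4, 4, 4, 4, 6, 5, 5, 4]
j=3: 4≤4, i=2, swap(2,3) ⇒ [4, 4, 4, 5, 6, 4, 4, 4, 4, 6, 5, 5, 4]
j=4: 6>4, skip
j=5: 4≤4, i=3, swap(3,5) ⇒ [4, 4, 4, 4, 6, 5, 4, 4, 4, 6, 5, 5, 4]
j=6: 4≤4, i=4, swap(4,6) ⇒ [4, 4, 4, 4, 4, 5, 6, 4, 4, 6, 5, 5, 4]
j=7: 4≤4, i=5, swap(5,7) ⇒ [4, 4, 4, 4, 4, 4, 6, 5, 4, 6, 5, 5, 4]
j=8: 4≤4, i=6, swap(6,8) ⇒ [4, 4, 4, 4, 4, 4, 4, 5, 6, 6, 5, 5, 4]
j=9: 6>4, skip
j=10: 5>4, skip
j=11: 5>4, skip
swap(7,12) ⇒ [4, 4, 4, 4, 4, 4, 4, 4, 6, 6, 5, 5, 5]; return 7

[4, 4, 4, 4, 4, 4, 4, 4, 6, 6, 5, 5, 5]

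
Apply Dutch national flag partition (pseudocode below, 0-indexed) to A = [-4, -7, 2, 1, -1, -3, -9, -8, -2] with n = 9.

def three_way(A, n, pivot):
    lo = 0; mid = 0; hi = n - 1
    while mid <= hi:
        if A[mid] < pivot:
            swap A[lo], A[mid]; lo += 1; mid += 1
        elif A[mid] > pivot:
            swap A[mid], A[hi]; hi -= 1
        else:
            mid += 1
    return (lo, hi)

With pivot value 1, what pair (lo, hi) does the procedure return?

(7, 7)

pivot = 1; lo=0, mid=0, hi=8
A[mid]=-4<1: swap A[0],A[0]; lo=1,mid=1 → [-4, -7, 2, 1, -1, -3, -9, -8, -2]
A[mid]=-7<1: swap A[1],A[1]; lo=2,mid=2 → [-4, -7, 2, 1, -1, -3, -9, -8, -2]
A[mid]=2>1: swap A[2],A[8]; hi=7 → [-4, -7, -2, 1, -1, -3, -9, -8, 2]
A[mid]=-2<1: swap A[2],A[2]; lo=3,mid=3 → [-4, -7, -2, 1, -1, -3, -9, -8, 2]
A[mid]=1=1: mid=4
A[mid]=-1<1: swap A[3],A[4]; lo=4,mid=5 → [-4, -7, -2, -1, 1, -3, -9, -8, 2]
A[mid]=-3<1: swap A[4],A[5]; lo=5,mid=6 → [-4, -7, -2, -1, -3, 1, -9, -8, 2]
A[mid]=-9<1: swap A[5],A[6]; lo=6,mid=7 → [-4, -7, -2, -1, -3, -9, 1, -8, 2]
A[mid]=-8<1: swap A[6],A[7]; lo=7,mid=8 → [-4, -7, -2, -1, -3, -9, -8, 1, 2]
end: lo=7, hi=7; A = [-4, -7, -2, -1, -3, -9, -8, 1, 2]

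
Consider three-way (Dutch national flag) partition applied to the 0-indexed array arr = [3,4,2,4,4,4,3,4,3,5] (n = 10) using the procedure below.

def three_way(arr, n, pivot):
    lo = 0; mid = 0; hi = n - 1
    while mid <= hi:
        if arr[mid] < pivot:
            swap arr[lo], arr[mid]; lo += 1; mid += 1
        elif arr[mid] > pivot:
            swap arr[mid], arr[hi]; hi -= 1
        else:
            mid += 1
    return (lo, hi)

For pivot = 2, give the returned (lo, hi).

(0, 0)

pivot = 2; lo=0, mid=0, hi=9
arr[mid]=3>2: swap arr[0],arr[9]; hi=8 → [5,4,2,4,4,4,3,4,3,3]
arr[mid]=5>2: swap arr[0],arr[8]; hi=7 → [3,4,2,4,4,4,3,4,5,3]
arr[mid]=3>2: swap arr[0],arr[7]; hi=6 → [4,4,2,4,4,4,3,3,5,3]
arr[mid]=4>2: swap arr[0],arr[6]; hi=5 → [3,4,2,4,4,4,4,3,5,3]
arr[mid]=3>2: swap arr[0],arr[5]; hi=4 → [4,4,2,4,4,3,4,3,5,3]
arr[mid]=4>2: swap arr[0],arr[4]; hi=3 → [4,4,2,4,4,3,4,3,5,3]
arr[mid]=4>2: swap arr[0],arr[3]; hi=2 → [4,4,2,4,4,3,4,3,5,3]
arr[mid]=4>2: swap arr[0],arr[2]; hi=1 → [2,4,4,4,4,3,4,3,5,3]
arr[mid]=2=2: mid=1
arr[mid]=4>2: swap arr[1],arr[1]; hi=0 → [2,4,4,4,4,3,4,3,5,3]
end: lo=0, hi=0; arr = [2,4,4,4,4,3,4,3,5,3]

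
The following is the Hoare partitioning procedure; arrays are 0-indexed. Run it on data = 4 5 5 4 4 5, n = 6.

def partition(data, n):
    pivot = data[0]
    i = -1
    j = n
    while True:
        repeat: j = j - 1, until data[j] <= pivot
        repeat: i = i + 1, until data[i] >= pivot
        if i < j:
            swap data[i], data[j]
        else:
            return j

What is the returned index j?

pivot=4
j stops at 4 (4), i stops at 0 (4); swap ⇒ 4 5 5 4 4 5
j stops at 3 (4), i stops at 1 (5); swap ⇒ 4 4 5 5 4 5
j stops at 1, i stops at 2; i≥j ⇒ return 1. data=4 4 5 5 4 5

1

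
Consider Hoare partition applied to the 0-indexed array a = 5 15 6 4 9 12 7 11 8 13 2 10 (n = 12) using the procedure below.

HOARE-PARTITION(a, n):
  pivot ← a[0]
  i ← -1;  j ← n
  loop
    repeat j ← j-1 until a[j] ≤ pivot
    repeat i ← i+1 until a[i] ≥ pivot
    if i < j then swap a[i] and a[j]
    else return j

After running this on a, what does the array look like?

pivot = a[0] = 5; i = -1, j = 12
j→10 (a[10]=2≤5), i→0 (a[0]=5≥5); i<j, swap → 2 15 6 4 9 12 7 11 8 13 5 10
j→3 (a[3]=4≤5), i→1 (a[1]=15≥5); i<j, swap → 2 4 6 15 9 12 7 11 8 13 5 10
j→1, i→2; i≥j, return j=1. a = 2 4 6 15 9 12 7 11 8 13 5 10

2 4 6 15 9 12 7 11 8 13 5 10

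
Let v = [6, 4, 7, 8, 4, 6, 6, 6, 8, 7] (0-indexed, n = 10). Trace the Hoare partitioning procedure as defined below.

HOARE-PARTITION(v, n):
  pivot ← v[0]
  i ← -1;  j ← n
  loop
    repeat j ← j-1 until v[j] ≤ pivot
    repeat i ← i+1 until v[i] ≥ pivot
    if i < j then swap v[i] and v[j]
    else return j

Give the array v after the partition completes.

[6, 4, 6, 6, 4, 8, 7, 6, 8, 7]

pivot = v[0] = 6; i = -1, j = 10
j→7 (v[7]=6≤6), i→0 (v[0]=6≥6); i<j, swap → [6, 4, 7, 8, 4, 6, 6, 6, 8, 7]
j→6 (v[6]=6≤6), i→2 (v[2]=7≥6); i<j, swap → [6, 4, 6, 8, 4, 6, 7, 6, 8, 7]
j→5 (v[5]=6≤6), i→3 (v[3]=8≥6); i<j, swap → [6, 4, 6, 6, 4, 8, 7, 6, 8, 7]
j→4, i→5; i≥j, return j=4. v = [6, 4, 6, 6, 4, 8, 7, 6, 8, 7]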